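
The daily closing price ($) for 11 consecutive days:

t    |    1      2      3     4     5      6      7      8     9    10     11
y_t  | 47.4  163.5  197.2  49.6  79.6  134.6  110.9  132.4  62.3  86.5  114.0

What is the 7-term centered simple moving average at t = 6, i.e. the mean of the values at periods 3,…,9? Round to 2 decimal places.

109.51

Sum of periods 3–9: 197.2 + 49.6 + 79.6 + 134.6 + 110.9 + 132.4 + 62.3 = 766.6
Divide by 7: 766.6 / 7 = 109.51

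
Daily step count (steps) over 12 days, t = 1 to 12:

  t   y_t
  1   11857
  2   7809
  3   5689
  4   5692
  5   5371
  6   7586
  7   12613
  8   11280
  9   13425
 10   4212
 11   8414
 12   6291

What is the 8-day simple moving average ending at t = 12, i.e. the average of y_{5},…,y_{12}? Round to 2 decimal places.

8649.00

Sum of periods 5–12: 5371 + 7586 + 12613 + 11280 + 13425 + 4212 + 8414 + 6291 = 69192
Divide by 8: 69192 / 8 = 8649.00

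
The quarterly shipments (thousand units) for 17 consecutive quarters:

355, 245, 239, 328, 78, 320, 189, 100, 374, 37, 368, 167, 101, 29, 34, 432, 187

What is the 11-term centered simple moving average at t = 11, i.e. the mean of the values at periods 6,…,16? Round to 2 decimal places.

Sum of periods 6–16: 320 + 189 + 100 + 374 + 37 + 368 + 167 + 101 + 29 + 34 + 432 = 2151
Divide by 11: 2151 / 11 = 195.55

195.55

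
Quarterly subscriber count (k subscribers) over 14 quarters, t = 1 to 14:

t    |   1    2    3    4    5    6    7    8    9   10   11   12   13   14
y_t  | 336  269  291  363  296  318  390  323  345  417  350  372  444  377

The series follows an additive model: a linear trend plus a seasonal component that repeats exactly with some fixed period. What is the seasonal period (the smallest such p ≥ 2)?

3

First differences y_{t+1} − y_t: -67, 22, 72, -67, 22, 72, -67, 22, …
The difference pattern repeats every 3 terms and not for any smaller step, so p = 3.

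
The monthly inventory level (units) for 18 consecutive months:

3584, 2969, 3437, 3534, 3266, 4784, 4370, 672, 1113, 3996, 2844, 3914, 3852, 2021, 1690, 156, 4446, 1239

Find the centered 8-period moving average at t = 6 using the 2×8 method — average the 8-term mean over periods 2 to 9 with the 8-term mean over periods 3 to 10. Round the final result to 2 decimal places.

3082.31

Sum over 2–9: 2969 + 3437 + 3534 + 3266 + 4784 + 4370 + 672 + 1113 = 24145
Sum over 3–10: 3437 + 3534 + 3266 + 4784 + 4370 + 672 + 1113 + 3996 = 25172
CMA at t=6 = (24145 + 25172) / (2·8) = 49317 / 16 = 3082.31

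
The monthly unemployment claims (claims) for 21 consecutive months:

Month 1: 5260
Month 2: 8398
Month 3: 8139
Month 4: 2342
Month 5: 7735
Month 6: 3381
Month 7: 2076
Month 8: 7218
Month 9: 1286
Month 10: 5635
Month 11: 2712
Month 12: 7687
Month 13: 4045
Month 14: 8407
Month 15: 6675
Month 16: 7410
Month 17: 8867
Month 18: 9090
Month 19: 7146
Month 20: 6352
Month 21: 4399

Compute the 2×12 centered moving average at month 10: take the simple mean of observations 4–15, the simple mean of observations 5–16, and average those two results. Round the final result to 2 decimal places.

Sum over 4–15: 2342 + 7735 + 3381 + 2076 + 7218 + 1286 + 5635 + 2712 + 7687 + 4045 + 8407 + 6675 = 59199
Sum over 5–16: 7735 + 3381 + 2076 + 7218 + 1286 + 5635 + 2712 + 7687 + 4045 + 8407 + 6675 + 7410 = 64267
CMA at t=10 = (59199 + 64267) / (2·12) = 123466 / 24 = 5144.42

5144.42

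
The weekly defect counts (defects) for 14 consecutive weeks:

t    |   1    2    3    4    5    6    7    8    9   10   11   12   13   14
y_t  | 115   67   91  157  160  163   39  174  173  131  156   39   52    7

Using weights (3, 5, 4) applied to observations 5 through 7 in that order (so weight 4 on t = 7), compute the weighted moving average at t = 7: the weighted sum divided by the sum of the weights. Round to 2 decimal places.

Weighted sum: 3·160 + 5·163 + 4·39 = 480 + 815 + 156 = 1451
Weight total: 3 + 5 + 4 = 12
WMA = 1451 / 12 = 120.92

120.92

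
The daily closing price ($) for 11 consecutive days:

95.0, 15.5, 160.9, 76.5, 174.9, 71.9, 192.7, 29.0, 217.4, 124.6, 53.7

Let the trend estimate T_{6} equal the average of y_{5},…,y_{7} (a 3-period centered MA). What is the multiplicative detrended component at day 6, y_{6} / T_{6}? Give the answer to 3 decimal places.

0.491

Trend T_6 = (174.9 + 71.9 + 192.7) / 3 = 439.5/3 = 146.50000
Ratio to trend: 71.9 / 146.50000 = 0.491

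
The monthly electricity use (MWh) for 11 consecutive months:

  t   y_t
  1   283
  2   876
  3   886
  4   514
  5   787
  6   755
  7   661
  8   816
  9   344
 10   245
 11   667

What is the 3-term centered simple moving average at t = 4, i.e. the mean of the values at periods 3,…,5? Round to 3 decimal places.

729.000

Sum of periods 3–5: 886 + 514 + 787 = 2187
Divide by 3: 2187 / 3 = 729.000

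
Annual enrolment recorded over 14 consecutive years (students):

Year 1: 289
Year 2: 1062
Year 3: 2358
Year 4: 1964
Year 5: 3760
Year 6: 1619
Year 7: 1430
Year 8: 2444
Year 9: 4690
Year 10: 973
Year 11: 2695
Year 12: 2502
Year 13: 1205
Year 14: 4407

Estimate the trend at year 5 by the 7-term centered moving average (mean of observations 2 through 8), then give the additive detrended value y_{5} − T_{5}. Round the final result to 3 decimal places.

Trend T_5 = (1062 + 2358 + 1964 + 3760 + 1619 + 1430 + 2444) / 7 = 14637/7 = 2091.00000
Detrended value: 3760 − 2091.00000 = 1669.000

1669.000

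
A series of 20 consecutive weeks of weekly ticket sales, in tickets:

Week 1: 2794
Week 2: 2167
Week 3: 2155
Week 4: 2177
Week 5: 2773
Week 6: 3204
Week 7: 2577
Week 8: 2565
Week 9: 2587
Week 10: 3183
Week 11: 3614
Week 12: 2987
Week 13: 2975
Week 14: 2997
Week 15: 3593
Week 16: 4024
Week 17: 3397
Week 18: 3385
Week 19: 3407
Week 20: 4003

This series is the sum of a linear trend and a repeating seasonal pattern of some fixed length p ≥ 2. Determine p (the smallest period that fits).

First differences y_{t+1} − y_t: -627, -12, 22, 596, 431, -627, -12, 22, 596, 431, -627, -12, …
The difference pattern repeats every 5 terms and not for any smaller step, so p = 5.

5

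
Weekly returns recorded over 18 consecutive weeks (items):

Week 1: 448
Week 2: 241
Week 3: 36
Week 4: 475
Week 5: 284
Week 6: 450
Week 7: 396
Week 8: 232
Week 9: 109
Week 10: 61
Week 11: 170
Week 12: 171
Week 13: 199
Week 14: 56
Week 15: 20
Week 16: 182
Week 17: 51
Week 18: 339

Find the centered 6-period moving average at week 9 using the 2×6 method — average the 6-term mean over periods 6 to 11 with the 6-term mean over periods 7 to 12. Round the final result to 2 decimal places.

Sum over 6–11: 450 + 396 + 232 + 109 + 61 + 170 = 1418
Sum over 7–12: 396 + 232 + 109 + 61 + 170 + 171 = 1139
CMA at t=9 = (1418 + 1139) / (2·6) = 2557 / 12 = 213.08

213.08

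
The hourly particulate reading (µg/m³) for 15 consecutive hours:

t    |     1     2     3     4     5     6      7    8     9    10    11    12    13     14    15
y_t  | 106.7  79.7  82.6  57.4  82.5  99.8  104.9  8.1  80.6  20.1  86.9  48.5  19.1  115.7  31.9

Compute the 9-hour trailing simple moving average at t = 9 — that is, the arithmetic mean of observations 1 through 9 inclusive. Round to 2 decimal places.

Sum of periods 1–9: 106.7 + 79.7 + 82.6 + 57.4 + 82.5 + 99.8 + 104.9 + 8.1 + 80.6 = 702.3
Divide by 9: 702.3 / 9 = 78.03

78.03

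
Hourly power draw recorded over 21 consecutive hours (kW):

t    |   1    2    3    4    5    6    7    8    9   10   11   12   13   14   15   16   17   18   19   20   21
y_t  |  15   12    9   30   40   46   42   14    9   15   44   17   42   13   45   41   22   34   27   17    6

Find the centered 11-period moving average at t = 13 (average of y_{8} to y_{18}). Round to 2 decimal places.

Sum of periods 8–18: 14 + 9 + 15 + 44 + 17 + 42 + 13 + 45 + 41 + 22 + 34 = 296
Divide by 11: 296 / 11 = 26.91

26.91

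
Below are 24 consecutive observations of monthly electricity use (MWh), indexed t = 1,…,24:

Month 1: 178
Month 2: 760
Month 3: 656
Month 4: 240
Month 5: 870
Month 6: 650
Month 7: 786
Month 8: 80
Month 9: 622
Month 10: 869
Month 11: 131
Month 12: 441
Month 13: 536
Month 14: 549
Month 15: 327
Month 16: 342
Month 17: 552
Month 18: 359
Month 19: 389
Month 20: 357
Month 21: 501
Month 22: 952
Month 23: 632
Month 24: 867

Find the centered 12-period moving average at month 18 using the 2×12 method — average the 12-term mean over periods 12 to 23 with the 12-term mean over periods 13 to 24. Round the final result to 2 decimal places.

Sum over 12–23: 441 + 536 + 549 + 327 + 342 + 552 + 359 + 389 + 357 + 501 + 952 + 632 = 5937
Sum over 13–24: 536 + 549 + 327 + 342 + 552 + 359 + 389 + 357 + 501 + 952 + 632 + 867 = 6363
CMA at t=18 = (5937 + 6363) / (2·12) = 12300 / 24 = 512.50

512.50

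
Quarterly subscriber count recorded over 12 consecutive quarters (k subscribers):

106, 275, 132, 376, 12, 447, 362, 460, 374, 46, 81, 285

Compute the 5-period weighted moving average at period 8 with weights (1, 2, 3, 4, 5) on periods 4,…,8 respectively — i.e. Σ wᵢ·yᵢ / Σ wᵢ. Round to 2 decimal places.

Weighted sum: 1·376 + 2·12 + 3·447 + 4·362 + 5·460 = 376 + 24 + 1341 + 1448 + 2300 = 5489
Weight total: 1 + 2 + 3 + 4 + 5 = 15
WMA = 5489 / 15 = 365.93

365.93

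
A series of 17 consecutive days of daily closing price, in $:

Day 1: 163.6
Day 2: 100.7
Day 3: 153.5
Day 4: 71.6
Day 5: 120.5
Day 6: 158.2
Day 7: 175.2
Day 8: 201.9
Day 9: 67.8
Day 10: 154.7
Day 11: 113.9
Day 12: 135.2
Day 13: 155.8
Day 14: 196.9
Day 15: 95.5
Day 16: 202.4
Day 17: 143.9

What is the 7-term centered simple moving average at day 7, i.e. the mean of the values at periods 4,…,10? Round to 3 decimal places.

Sum of periods 4–10: 71.6 + 120.5 + 158.2 + 175.2 + 201.9 + 67.8 + 154.7 = 949.9
Divide by 7: 949.9 / 7 = 135.700

135.700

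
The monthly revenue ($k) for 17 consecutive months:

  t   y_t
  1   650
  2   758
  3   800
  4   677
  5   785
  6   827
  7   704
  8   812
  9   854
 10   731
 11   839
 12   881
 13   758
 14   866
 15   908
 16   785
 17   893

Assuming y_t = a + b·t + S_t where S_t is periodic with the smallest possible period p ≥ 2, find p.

3

First differences y_{t+1} − y_t: 108, 42, -123, 108, 42, -123, 108, 42, …
The difference pattern repeats every 3 terms and not for any smaller step, so p = 3.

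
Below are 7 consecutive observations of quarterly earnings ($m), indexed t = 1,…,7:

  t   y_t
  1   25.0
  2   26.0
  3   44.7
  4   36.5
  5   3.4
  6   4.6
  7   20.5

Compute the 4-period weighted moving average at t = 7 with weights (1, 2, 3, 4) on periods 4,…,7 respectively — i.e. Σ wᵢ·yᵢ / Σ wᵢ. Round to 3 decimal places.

Weighted sum: 1·36.5 + 2·3.4 + 3·4.6 + 4·20.5 = 36.5 + 6.8 + 13.8 + 82.0 = 139.1
Weight total: 1 + 2 + 3 + 4 = 10
WMA = 139.1 / 10 = 13.910

13.910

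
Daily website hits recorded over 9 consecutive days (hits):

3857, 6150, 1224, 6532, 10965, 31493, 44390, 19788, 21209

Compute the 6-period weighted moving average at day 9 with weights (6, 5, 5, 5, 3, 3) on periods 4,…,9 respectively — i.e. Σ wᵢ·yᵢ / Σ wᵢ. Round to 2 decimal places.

Weighted sum: 6·6532 + 5·10965 + 5·31493 + 5·44390 + 3·19788 + 3·21209 = 39192 + 54825 + 157465 + 221950 + 59364 + 63627 = 596423
Weight total: 6 + 5 + 5 + 5 + 3 + 3 = 27
WMA = 596423 / 27 = 22089.74

22089.74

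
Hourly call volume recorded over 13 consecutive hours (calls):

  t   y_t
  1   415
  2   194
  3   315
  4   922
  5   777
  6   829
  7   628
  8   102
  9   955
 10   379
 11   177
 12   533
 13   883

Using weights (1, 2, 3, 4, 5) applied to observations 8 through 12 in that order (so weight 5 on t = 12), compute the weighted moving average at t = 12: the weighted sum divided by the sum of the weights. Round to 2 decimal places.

434.80

Weighted sum: 1·102 + 2·955 + 3·379 + 4·177 + 5·533 = 102 + 1910 + 1137 + 708 + 2665 = 6522
Weight total: 1 + 2 + 3 + 4 + 5 = 15
WMA = 6522 / 15 = 434.80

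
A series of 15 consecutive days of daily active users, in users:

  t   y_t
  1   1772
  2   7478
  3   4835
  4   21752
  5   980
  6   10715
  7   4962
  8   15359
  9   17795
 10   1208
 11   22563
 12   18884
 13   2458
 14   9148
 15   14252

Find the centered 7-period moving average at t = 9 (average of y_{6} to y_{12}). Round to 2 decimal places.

13069.43

Sum of periods 6–12: 10715 + 4962 + 15359 + 17795 + 1208 + 22563 + 18884 = 91486
Divide by 7: 91486 / 7 = 13069.43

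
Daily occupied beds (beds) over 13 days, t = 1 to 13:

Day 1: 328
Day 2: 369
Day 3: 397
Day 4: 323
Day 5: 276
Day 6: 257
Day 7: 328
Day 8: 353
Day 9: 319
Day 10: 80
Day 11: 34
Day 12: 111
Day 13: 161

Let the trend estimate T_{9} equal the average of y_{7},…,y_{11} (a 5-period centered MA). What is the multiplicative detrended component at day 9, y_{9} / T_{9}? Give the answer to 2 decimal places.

Trend T_9 = (328 + 353 + 319 + 80 + 34) / 5 = 1114/5 = 222.8000
Ratio to trend: 319 / 222.8000 = 1.43

1.43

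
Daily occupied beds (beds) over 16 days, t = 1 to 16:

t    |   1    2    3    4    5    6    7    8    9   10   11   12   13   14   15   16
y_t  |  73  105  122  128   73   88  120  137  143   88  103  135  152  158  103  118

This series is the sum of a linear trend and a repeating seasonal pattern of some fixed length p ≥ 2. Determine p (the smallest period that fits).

First differences y_{t+1} − y_t: 32, 17, 6, -55, 15, 32, 17, 6, -55, 15, 32, 17, …
The difference pattern repeats every 5 terms and not for any smaller step, so p = 5.

5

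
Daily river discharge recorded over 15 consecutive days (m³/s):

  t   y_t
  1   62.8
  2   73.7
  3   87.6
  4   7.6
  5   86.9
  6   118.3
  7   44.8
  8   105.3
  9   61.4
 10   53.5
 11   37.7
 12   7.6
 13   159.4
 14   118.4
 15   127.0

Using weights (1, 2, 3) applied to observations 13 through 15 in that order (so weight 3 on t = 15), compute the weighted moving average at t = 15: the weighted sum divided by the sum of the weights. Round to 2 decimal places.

Weighted sum: 1·159.4 + 2·118.4 + 3·127.0 = 159.4 + 236.8 + 381.0 = 777.2
Weight total: 1 + 2 + 3 = 6
WMA = 777.2 / 6 = 129.53

129.53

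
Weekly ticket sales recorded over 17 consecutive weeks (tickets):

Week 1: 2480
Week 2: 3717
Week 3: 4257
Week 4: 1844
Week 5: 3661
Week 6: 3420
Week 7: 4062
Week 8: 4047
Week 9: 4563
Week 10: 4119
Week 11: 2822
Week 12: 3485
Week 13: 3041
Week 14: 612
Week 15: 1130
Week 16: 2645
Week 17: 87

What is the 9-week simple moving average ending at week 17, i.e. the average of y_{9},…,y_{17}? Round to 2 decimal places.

Sum of periods 9–17: 4563 + 4119 + 2822 + 3485 + 3041 + 612 + 1130 + 2645 + 87 = 22504
Divide by 9: 22504 / 9 = 2500.44

2500.44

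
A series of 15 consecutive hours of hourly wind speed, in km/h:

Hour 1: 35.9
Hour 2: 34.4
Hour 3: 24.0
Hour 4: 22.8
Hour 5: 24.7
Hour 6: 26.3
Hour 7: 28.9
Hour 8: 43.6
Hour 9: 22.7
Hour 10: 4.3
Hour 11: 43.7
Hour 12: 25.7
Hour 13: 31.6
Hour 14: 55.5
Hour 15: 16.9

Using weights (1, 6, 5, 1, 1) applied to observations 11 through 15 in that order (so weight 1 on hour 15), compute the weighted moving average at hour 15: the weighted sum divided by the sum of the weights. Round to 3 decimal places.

30.593

Weighted sum: 1·43.7 + 6·25.7 + 5·31.6 + 1·55.5 + 1·16.9 = 43.7 + 154.2 + 158.0 + 55.5 + 16.9 = 428.3
Weight total: 1 + 6 + 5 + 1 + 1 = 14
WMA = 428.3 / 14 = 30.593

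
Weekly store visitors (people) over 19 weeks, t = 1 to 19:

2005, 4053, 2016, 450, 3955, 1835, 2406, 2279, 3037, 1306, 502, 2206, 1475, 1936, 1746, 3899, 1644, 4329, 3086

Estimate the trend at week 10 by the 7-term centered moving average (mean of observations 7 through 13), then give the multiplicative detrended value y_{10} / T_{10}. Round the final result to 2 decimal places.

0.69

Trend T_10 = (2406 + 2279 + 3037 + 1306 + 502 + 2206 + 1475) / 7 = 13211/7 = 1887.2857
Ratio to trend: 1306 / 1887.2857 = 0.69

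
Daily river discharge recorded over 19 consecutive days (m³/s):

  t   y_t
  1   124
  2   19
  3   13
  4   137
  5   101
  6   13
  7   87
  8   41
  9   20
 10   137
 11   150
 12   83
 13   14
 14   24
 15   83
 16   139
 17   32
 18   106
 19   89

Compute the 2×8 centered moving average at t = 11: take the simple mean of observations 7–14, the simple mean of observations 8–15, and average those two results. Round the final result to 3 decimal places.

Sum over 7–14: 87 + 41 + 20 + 137 + 150 + 83 + 14 + 24 = 556
Sum over 8–15: 41 + 20 + 137 + 150 + 83 + 14 + 24 + 83 = 552
CMA at t=11 = (556 + 552) / (2·8) = 1108 / 16 = 69.250

69.250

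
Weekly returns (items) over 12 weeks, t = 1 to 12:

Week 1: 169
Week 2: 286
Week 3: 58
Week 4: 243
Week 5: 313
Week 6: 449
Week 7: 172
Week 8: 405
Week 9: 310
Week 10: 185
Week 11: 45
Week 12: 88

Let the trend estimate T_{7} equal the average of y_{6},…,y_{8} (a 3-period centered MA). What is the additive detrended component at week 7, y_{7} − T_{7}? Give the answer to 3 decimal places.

-170.000

Trend T_7 = (449 + 172 + 405) / 3 = 1026/3 = 342.00000
Detrended value: 172 − 342.00000 = -170.000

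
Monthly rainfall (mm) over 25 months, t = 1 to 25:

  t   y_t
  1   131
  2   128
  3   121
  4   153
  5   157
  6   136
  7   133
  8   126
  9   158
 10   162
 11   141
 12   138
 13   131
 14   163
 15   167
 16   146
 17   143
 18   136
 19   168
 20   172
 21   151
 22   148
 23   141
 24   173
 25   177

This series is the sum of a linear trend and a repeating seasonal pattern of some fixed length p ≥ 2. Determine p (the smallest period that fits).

5

First differences y_{t+1} − y_t: -3, -7, 32, 4, -21, -3, -7, 32, 4, -21, -3, -7, …
The difference pattern repeats every 5 terms and not for any smaller step, so p = 5.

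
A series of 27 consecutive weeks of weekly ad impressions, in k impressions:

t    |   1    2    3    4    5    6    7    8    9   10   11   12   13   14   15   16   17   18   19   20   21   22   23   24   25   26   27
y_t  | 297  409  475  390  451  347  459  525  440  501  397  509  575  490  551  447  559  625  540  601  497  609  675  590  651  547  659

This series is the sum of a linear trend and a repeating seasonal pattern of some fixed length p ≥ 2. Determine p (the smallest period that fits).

5

First differences y_{t+1} − y_t: 112, 66, -85, 61, -104, 112, 66, -85, 61, -104, 112, 66, …
The difference pattern repeats every 5 terms and not for any smaller step, so p = 5.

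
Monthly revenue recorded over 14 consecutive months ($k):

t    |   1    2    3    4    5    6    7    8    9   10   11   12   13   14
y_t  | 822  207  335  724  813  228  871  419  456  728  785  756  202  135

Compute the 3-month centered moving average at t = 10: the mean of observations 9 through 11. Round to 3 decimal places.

656.333

Sum of periods 9–11: 456 + 728 + 785 = 1969
Divide by 3: 1969 / 3 = 656.333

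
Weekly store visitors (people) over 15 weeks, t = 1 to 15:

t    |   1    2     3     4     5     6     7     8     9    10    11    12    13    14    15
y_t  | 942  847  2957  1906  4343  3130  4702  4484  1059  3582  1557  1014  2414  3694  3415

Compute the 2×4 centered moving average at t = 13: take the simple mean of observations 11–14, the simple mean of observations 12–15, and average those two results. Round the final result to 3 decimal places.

2402.000

Sum over 11–14: 1557 + 1014 + 2414 + 3694 = 8679
Sum over 12–15: 1014 + 2414 + 3694 + 3415 = 10537
CMA at t=13 = (8679 + 10537) / (2·4) = 19216 / 8 = 2402.000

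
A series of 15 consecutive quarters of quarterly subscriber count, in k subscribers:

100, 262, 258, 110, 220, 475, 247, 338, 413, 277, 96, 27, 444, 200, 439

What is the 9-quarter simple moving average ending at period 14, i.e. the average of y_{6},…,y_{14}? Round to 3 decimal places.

Sum of periods 6–14: 475 + 247 + 338 + 413 + 277 + 96 + 27 + 444 + 200 = 2517
Divide by 9: 2517 / 9 = 279.667

279.667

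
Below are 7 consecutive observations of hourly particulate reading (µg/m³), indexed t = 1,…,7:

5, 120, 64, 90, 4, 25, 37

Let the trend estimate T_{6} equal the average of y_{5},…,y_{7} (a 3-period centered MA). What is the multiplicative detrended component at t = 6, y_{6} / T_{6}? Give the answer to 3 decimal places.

1.136

Trend T_6 = (4 + 25 + 37) / 3 = 66/3 = 22.00000
Ratio to trend: 25 / 22.00000 = 1.136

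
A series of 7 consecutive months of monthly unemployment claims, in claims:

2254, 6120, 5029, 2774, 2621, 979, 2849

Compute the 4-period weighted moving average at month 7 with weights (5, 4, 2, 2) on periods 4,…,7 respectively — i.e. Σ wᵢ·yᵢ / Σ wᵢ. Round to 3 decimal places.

2462.308

Weighted sum: 5·2774 + 4·2621 + 2·979 + 2·2849 = 13870 + 10484 + 1958 + 5698 = 32010
Weight total: 5 + 4 + 2 + 2 = 13
WMA = 32010 / 13 = 2462.308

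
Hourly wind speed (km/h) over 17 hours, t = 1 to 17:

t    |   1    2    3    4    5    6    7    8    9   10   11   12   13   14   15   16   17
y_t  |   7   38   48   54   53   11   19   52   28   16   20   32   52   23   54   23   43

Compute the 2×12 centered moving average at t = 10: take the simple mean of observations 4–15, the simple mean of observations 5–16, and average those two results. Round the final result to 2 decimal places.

33.21

Sum over 4–15: 54 + 53 + 11 + 19 + 52 + 28 + 16 + 20 + 32 + 52 + 23 + 54 = 414
Sum over 5–16: 53 + 11 + 19 + 52 + 28 + 16 + 20 + 32 + 52 + 23 + 54 + 23 = 383
CMA at t=10 = (414 + 383) / (2·12) = 797 / 24 = 33.21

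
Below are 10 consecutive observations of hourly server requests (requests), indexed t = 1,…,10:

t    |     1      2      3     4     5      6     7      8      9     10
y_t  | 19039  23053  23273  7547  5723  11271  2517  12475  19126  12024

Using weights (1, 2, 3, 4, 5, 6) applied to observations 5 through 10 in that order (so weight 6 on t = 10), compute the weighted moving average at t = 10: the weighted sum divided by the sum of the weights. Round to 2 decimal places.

12070.95

Weighted sum: 1·5723 + 2·11271 + 3·2517 + 4·12475 + 5·19126 + 6·12024 = 5723 + 22542 + 7551 + 49900 + 95630 + 72144 = 253490
Weight total: 1 + 2 + 3 + 4 + 5 + 6 = 21
WMA = 253490 / 21 = 12070.95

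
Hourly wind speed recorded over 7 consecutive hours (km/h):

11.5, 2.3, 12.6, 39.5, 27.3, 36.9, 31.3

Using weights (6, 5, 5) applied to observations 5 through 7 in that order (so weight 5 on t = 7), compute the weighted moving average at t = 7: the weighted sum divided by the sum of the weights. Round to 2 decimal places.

Weighted sum: 6·27.3 + 5·36.9 + 5·31.3 = 163.8 + 184.5 + 156.5 = 504.8
Weight total: 6 + 5 + 5 = 16
WMA = 504.8 / 16 = 31.55

31.55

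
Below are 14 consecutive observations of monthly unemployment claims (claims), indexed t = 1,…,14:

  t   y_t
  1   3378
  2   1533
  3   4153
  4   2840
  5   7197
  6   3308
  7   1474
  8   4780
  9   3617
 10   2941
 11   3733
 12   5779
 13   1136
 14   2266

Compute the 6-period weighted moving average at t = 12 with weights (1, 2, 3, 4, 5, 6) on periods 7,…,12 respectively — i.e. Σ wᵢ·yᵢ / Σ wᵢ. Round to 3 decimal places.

Weighted sum: 1·1474 + 2·4780 + 3·3617 + 4·2941 + 5·3733 + 6·5779 = 1474 + 9560 + 10851 + 11764 + 18665 + 34674 = 86988
Weight total: 1 + 2 + 3 + 4 + 5 + 6 = 21
WMA = 86988 / 21 = 4142.286

4142.286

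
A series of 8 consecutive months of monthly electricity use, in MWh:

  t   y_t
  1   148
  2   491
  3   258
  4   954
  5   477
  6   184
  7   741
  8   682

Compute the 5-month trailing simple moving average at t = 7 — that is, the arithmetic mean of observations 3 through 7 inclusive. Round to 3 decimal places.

Sum of periods 3–7: 258 + 954 + 477 + 184 + 741 = 2614
Divide by 5: 2614 / 5 = 522.800

522.800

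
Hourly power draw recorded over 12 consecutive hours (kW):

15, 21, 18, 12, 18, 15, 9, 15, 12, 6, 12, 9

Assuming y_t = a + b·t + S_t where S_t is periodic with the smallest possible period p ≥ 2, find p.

First differences y_{t+1} − y_t: 6, -3, -6, 6, -3, -6, 6, -3, …
The difference pattern repeats every 3 terms and not for any smaller step, so p = 3.

3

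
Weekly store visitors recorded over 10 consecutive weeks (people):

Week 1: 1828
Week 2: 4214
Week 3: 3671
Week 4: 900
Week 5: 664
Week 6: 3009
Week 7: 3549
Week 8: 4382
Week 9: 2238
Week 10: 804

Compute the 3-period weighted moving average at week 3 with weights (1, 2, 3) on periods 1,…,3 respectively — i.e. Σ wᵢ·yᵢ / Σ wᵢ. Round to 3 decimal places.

3544.833

Weighted sum: 1·1828 + 2·4214 + 3·3671 = 1828 + 8428 + 11013 = 21269
Weight total: 1 + 2 + 3 = 6
WMA = 21269 / 6 = 3544.833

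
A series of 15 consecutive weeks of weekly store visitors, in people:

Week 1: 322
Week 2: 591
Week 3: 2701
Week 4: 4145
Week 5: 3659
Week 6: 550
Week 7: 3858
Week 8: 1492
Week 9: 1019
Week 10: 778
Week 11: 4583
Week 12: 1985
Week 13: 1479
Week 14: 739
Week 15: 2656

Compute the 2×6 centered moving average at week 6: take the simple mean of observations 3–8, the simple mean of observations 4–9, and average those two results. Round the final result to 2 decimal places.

Sum over 3–8: 2701 + 4145 + 3659 + 550 + 3858 + 1492 = 16405
Sum over 4–9: 4145 + 3659 + 550 + 3858 + 1492 + 1019 = 14723
CMA at t=6 = (16405 + 14723) / (2·6) = 31128 / 12 = 2594.00

2594.00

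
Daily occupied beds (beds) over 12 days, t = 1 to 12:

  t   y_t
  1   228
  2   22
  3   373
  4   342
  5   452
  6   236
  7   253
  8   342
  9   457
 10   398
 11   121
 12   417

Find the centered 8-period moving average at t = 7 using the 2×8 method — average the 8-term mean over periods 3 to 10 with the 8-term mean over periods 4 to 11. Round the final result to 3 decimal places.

Sum over 3–10: 373 + 342 + 452 + 236 + 253 + 342 + 457 + 398 = 2853
Sum over 4–11: 342 + 452 + 236 + 253 + 342 + 457 + 398 + 121 = 2601
CMA at t=7 = (2853 + 2601) / (2·8) = 5454 / 16 = 340.875

340.875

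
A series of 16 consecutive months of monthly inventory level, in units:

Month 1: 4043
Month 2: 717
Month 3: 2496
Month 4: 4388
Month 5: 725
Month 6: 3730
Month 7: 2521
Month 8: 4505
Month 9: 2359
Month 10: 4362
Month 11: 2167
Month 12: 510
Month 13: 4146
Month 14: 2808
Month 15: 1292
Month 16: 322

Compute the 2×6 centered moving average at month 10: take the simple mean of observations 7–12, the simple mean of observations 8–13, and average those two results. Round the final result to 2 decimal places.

Sum over 7–12: 2521 + 4505 + 2359 + 4362 + 2167 + 510 = 16424
Sum over 8–13: 4505 + 2359 + 4362 + 2167 + 510 + 4146 = 18049
CMA at t=10 = (16424 + 18049) / (2·6) = 34473 / 12 = 2872.75

2872.75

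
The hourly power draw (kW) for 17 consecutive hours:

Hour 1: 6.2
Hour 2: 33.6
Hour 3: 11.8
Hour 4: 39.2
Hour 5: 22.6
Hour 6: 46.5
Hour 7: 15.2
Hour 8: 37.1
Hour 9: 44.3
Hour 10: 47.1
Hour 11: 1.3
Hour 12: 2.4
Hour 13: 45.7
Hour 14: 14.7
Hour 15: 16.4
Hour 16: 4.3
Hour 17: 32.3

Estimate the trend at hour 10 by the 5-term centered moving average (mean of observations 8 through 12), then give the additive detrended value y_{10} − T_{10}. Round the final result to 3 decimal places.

Trend T_10 = (37.1 + 44.3 + 47.1 + 1.3 + 2.4) / 5 = 132.2/5 = 26.44000
Detrended value: 47.1 − 26.44000 = 20.660

20.660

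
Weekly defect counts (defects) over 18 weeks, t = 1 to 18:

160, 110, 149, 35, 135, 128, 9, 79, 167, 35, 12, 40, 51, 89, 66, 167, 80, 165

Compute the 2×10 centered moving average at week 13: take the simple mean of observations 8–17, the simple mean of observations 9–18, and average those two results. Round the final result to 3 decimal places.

Sum over 8–17: 79 + 167 + 35 + 12 + 40 + 51 + 89 + 66 + 167 + 80 = 786
Sum over 9–18: 167 + 35 + 12 + 40 + 51 + 89 + 66 + 167 + 80 + 165 = 872
CMA at t=13 = (786 + 872) / (2·10) = 1658 / 20 = 82.900

82.900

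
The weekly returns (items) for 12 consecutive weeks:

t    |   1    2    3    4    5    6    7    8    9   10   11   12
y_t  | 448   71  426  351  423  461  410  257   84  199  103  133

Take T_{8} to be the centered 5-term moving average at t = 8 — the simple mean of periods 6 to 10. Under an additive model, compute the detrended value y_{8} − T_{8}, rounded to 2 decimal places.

Trend T_8 = (461 + 410 + 257 + 84 + 199) / 5 = 1411/5 = 282.2000
Detrended value: 257 − 282.2000 = -25.20

-25.20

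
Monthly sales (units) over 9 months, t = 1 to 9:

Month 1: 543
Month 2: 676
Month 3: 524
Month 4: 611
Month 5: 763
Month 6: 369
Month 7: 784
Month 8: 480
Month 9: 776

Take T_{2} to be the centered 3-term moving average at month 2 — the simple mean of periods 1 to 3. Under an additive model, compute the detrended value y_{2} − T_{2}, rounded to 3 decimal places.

95.000

Trend T_2 = (543 + 676 + 524) / 3 = 1743/3 = 581.00000
Detrended value: 676 − 581.00000 = 95.000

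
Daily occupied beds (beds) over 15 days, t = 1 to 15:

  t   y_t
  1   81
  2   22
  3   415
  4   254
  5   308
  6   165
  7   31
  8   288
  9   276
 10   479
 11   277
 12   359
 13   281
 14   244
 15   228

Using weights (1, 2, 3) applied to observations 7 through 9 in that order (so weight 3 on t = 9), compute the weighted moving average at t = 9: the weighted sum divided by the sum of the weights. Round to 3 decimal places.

Weighted sum: 1·31 + 2·288 + 3·276 = 31 + 576 + 828 = 1435
Weight total: 1 + 2 + 3 = 6
WMA = 1435 / 6 = 239.167

239.167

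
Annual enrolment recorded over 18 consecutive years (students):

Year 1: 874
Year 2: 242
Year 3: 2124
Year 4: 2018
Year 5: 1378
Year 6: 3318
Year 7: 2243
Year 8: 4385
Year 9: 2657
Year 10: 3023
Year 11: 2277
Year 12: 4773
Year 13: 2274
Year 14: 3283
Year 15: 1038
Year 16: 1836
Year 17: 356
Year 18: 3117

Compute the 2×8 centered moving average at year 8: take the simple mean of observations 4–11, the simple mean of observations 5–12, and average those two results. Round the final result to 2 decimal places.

2834.56

Sum over 4–11: 2018 + 1378 + 3318 + 2243 + 4385 + 2657 + 3023 + 2277 = 21299
Sum over 5–12: 1378 + 3318 + 2243 + 4385 + 2657 + 3023 + 2277 + 4773 = 24054
CMA at t=8 = (21299 + 24054) / (2·8) = 45353 / 16 = 2834.56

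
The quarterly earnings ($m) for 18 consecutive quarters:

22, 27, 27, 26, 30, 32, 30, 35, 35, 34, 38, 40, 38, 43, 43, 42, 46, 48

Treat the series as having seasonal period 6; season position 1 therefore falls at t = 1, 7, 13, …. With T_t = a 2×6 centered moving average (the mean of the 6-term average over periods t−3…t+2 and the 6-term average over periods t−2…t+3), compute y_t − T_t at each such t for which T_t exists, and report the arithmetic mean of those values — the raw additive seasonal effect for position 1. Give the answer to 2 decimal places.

-2.00

Season position 1 occurs at t = 7, 13 (where T_t is defined).
t=7: T_7 = 32.0000; y_7 − T_7 = 30 − 32.0000 = -2.0000
t=13: T_13 = 40.0000; y_13 − T_13 = 38 − 40.0000 = -2.0000
Mean deviation: (-2.0000 + -2.0000) / 2 = -2.00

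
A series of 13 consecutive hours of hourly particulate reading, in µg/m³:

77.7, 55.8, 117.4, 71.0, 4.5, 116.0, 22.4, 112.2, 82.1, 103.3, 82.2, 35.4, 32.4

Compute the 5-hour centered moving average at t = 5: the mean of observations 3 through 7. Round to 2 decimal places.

66.26

Sum of periods 3–7: 117.4 + 71.0 + 4.5 + 116.0 + 22.4 = 331.3
Divide by 5: 331.3 / 5 = 66.26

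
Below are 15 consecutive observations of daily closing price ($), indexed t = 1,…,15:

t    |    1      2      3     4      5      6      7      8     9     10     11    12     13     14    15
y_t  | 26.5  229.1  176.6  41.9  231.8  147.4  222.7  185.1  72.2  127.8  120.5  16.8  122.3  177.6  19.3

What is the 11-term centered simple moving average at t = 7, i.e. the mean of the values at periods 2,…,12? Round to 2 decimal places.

142.90

Sum of periods 2–12: 229.1 + 176.6 + 41.9 + 231.8 + 147.4 + 222.7 + 185.1 + 72.2 + 127.8 + 120.5 + 16.8 = 1571.9
Divide by 11: 1571.9 / 11 = 142.90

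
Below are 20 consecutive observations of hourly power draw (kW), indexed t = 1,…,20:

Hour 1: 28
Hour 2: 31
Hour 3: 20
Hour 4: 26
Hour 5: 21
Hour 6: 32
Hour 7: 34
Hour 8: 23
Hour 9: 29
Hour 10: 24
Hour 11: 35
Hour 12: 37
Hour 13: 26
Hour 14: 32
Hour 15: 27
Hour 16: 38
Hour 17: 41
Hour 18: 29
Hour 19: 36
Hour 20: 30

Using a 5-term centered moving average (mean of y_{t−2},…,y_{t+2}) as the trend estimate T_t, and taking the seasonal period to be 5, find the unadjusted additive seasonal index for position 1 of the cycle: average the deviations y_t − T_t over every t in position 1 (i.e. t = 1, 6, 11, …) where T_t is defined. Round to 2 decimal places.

4.73

Season position 1 occurs at t = 6, 11, 16 (where T_t is defined).
t=6: T_6 = 27.2000; y_6 − T_6 = 32 − 27.2000 = 4.8000
t=11: T_11 = 30.2000; y_11 − T_11 = 35 − 30.2000 = 4.8000
t=16: T_16 = 33.4000; y_16 − T_16 = 38 − 33.4000 = 4.6000
Mean deviation: (4.8000 + 4.8000 + 4.6000) / 3 = 4.73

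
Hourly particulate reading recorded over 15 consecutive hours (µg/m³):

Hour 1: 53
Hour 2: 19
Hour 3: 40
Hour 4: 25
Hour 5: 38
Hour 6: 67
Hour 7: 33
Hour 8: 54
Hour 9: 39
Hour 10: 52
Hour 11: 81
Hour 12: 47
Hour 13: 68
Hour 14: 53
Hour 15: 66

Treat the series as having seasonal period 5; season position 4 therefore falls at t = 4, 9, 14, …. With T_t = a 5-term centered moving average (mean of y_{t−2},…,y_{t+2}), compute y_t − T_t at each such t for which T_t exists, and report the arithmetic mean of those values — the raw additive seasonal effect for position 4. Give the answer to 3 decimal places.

Season position 4 occurs at t = 4, 9 (where T_t is defined).
t=4: T_4 = 37.80000; y_4 − T_4 = 25 − 37.80000 = -12.80000
t=9: T_9 = 51.80000; y_9 − T_9 = 39 − 51.80000 = -12.80000
Mean deviation: (-12.80000 + -12.80000) / 2 = -12.800

-12.800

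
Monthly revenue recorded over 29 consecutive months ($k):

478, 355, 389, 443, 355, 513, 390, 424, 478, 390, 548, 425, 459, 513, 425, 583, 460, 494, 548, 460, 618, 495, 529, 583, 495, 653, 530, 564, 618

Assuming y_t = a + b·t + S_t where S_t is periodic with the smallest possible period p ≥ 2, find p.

First differences y_{t+1} − y_t: -123, 34, 54, -88, 158, -123, 34, 54, -88, 158, -123, 34, …
The difference pattern repeats every 5 terms and not for any smaller step, so p = 5.

5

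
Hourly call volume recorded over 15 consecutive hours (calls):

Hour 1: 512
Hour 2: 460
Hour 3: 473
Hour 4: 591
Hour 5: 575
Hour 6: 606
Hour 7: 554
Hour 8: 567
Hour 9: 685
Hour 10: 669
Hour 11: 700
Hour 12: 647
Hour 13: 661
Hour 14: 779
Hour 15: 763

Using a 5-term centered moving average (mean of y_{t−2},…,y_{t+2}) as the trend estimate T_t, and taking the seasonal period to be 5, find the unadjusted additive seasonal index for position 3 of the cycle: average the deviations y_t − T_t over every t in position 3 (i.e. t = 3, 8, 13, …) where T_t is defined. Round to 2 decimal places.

Season position 3 occurs at t = 3, 8, 13 (where T_t is defined).
t=3: T_3 = 522.2000; y_3 − T_3 = 473 − 522.2000 = -49.2000
t=8: T_8 = 616.2000; y_8 − T_8 = 567 − 616.2000 = -49.2000
t=13: T_13 = 710.0000; y_13 − T_13 = 661 − 710.0000 = -49.0000
Mean deviation: (-49.2000 + -49.2000 + -49.0000) / 3 = -49.13

-49.13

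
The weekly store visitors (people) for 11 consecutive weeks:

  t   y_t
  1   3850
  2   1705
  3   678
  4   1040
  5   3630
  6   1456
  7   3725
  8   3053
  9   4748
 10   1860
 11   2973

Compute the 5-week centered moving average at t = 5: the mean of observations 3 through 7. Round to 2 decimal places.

2105.80

Sum of periods 3–7: 678 + 1040 + 3630 + 1456 + 3725 = 10529
Divide by 5: 10529 / 5 = 2105.80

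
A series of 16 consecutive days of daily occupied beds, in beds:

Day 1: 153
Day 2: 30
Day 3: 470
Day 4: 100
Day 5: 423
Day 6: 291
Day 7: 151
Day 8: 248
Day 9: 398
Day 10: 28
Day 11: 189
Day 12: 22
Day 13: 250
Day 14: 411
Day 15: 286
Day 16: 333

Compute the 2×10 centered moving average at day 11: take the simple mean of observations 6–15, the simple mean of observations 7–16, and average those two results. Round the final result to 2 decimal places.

Sum over 6–15: 291 + 151 + 248 + 398 + 28 + 189 + 22 + 250 + 411 + 286 = 2274
Sum over 7–16: 151 + 248 + 398 + 28 + 189 + 22 + 250 + 411 + 286 + 333 = 2316
CMA at t=11 = (2274 + 2316) / (2·10) = 4590 / 20 = 229.50

229.50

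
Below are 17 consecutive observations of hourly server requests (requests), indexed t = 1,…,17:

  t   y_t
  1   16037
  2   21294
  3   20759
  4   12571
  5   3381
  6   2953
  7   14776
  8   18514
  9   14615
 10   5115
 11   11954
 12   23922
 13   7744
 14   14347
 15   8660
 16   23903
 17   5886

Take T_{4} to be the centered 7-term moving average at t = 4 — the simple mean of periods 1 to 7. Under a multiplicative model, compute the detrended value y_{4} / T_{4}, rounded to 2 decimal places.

0.96

Trend T_4 = (16037 + 21294 + 20759 + 12571 + 3381 + 2953 + 14776) / 7 = 91771/7 = 13110.1429
Ratio to trend: 12571 / 13110.1429 = 0.96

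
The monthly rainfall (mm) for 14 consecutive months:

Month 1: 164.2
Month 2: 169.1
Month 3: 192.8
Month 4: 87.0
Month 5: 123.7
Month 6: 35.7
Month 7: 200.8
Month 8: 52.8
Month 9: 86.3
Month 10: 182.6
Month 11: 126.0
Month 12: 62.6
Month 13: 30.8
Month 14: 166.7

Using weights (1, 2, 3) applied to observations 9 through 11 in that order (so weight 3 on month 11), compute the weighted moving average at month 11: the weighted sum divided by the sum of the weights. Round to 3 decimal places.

Weighted sum: 1·86.3 + 2·182.6 + 3·126.0 = 86.3 + 365.2 + 378.0 = 829.5
Weight total: 1 + 2 + 3 = 6
WMA = 829.5 / 6 = 138.250

138.250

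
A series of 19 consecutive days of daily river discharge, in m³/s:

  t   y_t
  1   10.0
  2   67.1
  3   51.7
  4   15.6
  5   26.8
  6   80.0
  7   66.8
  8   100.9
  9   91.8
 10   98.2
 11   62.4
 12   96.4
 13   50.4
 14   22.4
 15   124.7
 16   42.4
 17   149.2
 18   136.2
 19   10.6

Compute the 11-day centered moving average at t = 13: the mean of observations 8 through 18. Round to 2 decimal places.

Sum of periods 8–18: 100.9 + 91.8 + 98.2 + 62.4 + 96.4 + 50.4 + 22.4 + 124.7 + 42.4 + 149.2 + 136.2 = 975.0
Divide by 11: 975.0 / 11 = 88.64

88.64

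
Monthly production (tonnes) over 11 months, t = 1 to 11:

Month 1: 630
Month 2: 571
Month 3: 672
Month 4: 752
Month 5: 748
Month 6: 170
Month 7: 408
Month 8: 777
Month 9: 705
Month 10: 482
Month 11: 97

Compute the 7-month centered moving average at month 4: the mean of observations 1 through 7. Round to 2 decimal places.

564.43

Sum of periods 1–7: 630 + 571 + 672 + 752 + 748 + 170 + 408 = 3951
Divide by 7: 3951 / 7 = 564.43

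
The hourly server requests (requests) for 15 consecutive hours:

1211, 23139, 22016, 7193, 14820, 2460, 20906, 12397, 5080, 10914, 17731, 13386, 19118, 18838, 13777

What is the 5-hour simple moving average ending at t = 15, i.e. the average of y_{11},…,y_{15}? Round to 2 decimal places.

16570.00

Sum of periods 11–15: 17731 + 13386 + 19118 + 18838 + 13777 = 82850
Divide by 5: 82850 / 5 = 16570.00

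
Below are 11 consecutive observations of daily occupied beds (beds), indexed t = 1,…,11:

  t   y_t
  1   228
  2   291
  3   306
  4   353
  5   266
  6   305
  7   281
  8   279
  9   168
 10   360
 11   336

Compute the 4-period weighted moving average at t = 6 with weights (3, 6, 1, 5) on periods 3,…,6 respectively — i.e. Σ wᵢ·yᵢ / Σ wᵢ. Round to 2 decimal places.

Weighted sum: 3·306 + 6·353 + 1·266 + 5·305 = 918 + 2118 + 266 + 1525 = 4827
Weight total: 3 + 6 + 1 + 5 = 15
WMA = 4827 / 15 = 321.80

321.80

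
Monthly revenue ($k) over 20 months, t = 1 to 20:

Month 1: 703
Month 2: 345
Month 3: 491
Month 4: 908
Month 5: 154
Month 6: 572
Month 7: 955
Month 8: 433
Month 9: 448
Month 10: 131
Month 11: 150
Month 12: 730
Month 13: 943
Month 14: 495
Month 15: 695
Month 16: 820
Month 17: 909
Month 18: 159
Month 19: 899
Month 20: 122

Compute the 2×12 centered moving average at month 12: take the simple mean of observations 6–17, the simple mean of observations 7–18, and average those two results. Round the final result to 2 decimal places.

589.54

Sum over 6–17: 572 + 955 + 433 + 448 + 131 + 150 + 730 + 943 + 495 + 695 + 820 + 909 = 7281
Sum over 7–18: 955 + 433 + 448 + 131 + 150 + 730 + 943 + 495 + 695 + 820 + 909 + 159 = 6868
CMA at t=12 = (7281 + 6868) / (2·12) = 14149 / 24 = 589.54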